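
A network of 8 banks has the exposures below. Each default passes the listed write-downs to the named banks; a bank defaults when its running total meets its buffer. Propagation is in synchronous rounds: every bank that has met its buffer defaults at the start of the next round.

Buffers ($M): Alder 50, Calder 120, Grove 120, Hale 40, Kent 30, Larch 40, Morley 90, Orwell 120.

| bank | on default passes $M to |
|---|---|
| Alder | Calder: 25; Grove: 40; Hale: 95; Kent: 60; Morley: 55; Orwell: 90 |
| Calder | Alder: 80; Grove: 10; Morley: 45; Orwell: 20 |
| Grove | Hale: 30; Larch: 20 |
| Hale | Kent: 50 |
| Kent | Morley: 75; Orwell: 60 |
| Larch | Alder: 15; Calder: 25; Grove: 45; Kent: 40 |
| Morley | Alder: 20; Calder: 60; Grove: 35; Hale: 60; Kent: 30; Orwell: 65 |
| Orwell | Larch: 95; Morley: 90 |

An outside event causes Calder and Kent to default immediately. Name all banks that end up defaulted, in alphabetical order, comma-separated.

Alder, Calder, Grove, Hale, Kent, Larch, Morley, Orwell

Round 1 — Calder, Kent default (initial).
  Alder: +80 → 80 ≥ 50
  Grove: +10 → 10 < 120
  Morley: +45+75 → 120 ≥ 90
  Orwell: +20+60 → 80 < 120
Round 2 — Alder, Morley default.
  Grove: +40+35 → 85 < 120
  Hale: +95+60 → 155 ≥ 40
  Orwell: +90+65 → 235 ≥ 120
Round 3 — Hale, Orwell default.
  Larch: +95 → 95 ≥ 40
Round 4 — Larch defaults.
  Grove: +45 → 130 ≥ 120
Round 5 — Grove defaults.
No further defaults.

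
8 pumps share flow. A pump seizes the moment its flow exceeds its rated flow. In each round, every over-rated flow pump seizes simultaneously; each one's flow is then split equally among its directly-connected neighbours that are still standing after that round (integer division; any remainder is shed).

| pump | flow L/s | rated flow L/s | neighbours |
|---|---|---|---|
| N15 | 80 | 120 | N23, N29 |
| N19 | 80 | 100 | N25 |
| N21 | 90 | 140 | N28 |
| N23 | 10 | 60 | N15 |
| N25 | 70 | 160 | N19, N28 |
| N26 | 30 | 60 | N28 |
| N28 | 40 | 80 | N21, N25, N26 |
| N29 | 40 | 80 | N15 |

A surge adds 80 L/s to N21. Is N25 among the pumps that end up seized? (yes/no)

yes

Round 1 — N21 at 170 > 140. N21 seizes.
  N21 sheds 170 L/s to N28: 170 each.
    N28: 40+170 = 210 > 80
Round 2 — N28 seizes.
  N28 sheds 210 L/s to N25, N26: 105 each.
    N25: 70+105 = 175 > 160
    N26: 30+105 = 135 > 60
Round 3 — N25, N26 seize.
  N25 sheds 175 L/s to N19: 175 each.
    N19: 80+175 = 255 > 100
  N26 sheds 135 L/s: no online neighbours, lost.
Round 4 — N19 seizes.
  N19 sheds 255 L/s: no online neighbours, lost.
No further seizures.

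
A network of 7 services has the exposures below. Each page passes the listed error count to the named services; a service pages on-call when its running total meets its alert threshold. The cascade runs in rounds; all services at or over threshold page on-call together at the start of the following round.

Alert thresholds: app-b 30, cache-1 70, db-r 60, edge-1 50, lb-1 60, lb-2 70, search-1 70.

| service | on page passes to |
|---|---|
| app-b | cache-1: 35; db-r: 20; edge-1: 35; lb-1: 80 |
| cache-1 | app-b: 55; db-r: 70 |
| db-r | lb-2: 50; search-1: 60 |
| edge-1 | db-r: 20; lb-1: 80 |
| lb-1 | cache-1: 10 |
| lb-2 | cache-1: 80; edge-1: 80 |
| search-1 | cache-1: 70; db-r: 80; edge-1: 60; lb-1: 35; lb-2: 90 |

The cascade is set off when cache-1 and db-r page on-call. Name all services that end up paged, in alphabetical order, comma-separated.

app-b, cache-1, db-r, lb-1

Round 1 — cache-1, db-r page on-call (initial).
  app-b: +55 → 55 ≥ 30
  lb-2: +50 → 50 < 70
  search-1: +60 → 60 < 70
Round 2 — app-b pages on-call.
  edge-1: +35 → 35 < 50
  lb-1: +80 → 80 ≥ 60
Round 3 — lb-1 pages on-call.
No further pages.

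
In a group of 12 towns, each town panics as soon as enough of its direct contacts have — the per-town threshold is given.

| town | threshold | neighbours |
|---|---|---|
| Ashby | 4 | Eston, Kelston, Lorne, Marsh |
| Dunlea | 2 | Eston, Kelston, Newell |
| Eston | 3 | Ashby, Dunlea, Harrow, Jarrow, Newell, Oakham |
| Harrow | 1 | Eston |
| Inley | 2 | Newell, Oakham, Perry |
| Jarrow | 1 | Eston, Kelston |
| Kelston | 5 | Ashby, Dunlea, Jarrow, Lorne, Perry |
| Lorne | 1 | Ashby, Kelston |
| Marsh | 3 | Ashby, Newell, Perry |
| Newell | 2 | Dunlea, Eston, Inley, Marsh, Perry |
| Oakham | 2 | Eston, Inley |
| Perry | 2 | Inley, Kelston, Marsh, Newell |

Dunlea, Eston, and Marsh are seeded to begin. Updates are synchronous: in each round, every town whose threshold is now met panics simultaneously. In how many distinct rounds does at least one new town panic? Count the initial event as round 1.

Round 1 — Dunlea, Eston, Marsh panic (initial).
Round 2 — checking thresholds:
  Ashby: 2 of 4 neighbours < 4, holds.
  Harrow: 1 of 1 neighbours ≥ 1, panics.
  Jarrow: 1 of 2 neighbours ≥ 1, panics.
  Kelston: 1 of 5 neighbours < 5, holds.
  Newell: 3 of 5 neighbours ≥ 2, panics.
  Oakham: 1 of 2 neighbours < 2, holds.
  Perry: 1 of 4 neighbours < 2, holds.
Round 3 — checking thresholds:
  Ashby: 2 of 4 neighbours < 4, holds.
  Inley: 1 of 3 neighbours < 2, holds.
  Kelston: 2 of 5 neighbours < 5, holds.
  Oakham: 1 of 2 neighbours < 2, holds.
  Perry: 2 of 4 neighbours ≥ 2, panics.
Round 4 — checking thresholds:
  Ashby: 2 of 4 neighbours < 4, holds.
  Inley: 2 of 3 neighbours ≥ 2, panics.
  Kelston: 3 of 5 neighbours < 5, holds.
  Oakham: 1 of 2 neighbours < 2, holds.
Round 5 — checking thresholds:
  Ashby: 2 of 4 neighbours < 4, holds.
  Kelston: 3 of 5 neighbours < 5, holds.
  Oakham: 2 of 2 neighbours ≥ 2, panics.
Round 6 — no new panics; cascade stops.

5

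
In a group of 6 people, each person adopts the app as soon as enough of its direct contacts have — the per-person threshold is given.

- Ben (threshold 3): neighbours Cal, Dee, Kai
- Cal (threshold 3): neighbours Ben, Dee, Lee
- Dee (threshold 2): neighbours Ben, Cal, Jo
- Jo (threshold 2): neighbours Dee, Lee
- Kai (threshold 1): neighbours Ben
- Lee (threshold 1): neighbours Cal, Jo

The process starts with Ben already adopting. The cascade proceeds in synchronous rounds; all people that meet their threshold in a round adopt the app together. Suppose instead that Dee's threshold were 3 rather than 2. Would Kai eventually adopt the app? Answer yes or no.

With Dee's threshold at 3:
Round 1 — Ben adopts the app (initial).
Round 2 — checking thresholds:
  Cal: 1 of 3 neighbours < 3, holds.
  Dee: 1 of 3 neighbours < 3, holds.
  Kai: 1 of 1 neighbours ≥ 1, adopts the app.
Round 3 — no new adoptions; cascade stops.

yes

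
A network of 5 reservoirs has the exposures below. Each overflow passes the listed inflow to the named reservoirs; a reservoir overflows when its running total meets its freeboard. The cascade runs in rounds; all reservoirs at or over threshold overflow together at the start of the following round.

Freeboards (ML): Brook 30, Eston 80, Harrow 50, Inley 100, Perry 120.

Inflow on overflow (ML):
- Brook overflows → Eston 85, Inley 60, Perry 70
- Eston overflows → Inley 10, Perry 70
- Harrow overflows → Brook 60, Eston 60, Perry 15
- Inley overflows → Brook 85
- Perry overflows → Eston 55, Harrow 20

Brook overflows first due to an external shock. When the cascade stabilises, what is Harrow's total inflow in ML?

Round 1 — Brook overflows (initial).
  Eston: +85 → 85 ≥ 80
  Inley: +60 → 60 < 100
  Perry: +70 → 70 < 120
Round 2 — Eston overflows.
  Inley: +10 → 70 < 100
  Perry: +70 → 140 ≥ 120
Round 3 — Perry overflows.
  Harrow: +20 → 20 < 50
No further overflows.

20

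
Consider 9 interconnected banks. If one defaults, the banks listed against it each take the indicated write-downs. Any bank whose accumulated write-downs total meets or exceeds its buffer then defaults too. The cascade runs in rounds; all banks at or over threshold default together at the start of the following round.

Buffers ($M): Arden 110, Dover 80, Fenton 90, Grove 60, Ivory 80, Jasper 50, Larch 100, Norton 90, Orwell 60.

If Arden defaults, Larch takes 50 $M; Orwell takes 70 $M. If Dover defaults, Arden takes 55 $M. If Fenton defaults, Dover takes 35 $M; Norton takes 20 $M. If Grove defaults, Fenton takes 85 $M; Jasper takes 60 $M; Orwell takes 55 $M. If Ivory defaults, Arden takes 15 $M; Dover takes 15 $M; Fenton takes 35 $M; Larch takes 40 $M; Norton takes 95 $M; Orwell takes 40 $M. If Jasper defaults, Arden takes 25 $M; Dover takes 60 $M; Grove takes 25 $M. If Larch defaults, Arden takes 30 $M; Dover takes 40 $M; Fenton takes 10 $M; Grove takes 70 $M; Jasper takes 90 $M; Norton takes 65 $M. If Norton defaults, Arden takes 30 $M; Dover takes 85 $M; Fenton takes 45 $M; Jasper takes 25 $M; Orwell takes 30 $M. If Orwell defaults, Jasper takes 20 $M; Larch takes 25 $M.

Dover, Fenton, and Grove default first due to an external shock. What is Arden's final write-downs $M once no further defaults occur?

Round 1 — Dover, Fenton, Grove default (initial).
  Arden: +55 → 55 < 110
  Jasper: +60 → 60 ≥ 50
  Norton: +20 → 20 < 90
  Orwell: +55 → 55 < 60
Round 2 — Jasper defaults.
  Arden: +25 → 80 < 110
No further defaults.

80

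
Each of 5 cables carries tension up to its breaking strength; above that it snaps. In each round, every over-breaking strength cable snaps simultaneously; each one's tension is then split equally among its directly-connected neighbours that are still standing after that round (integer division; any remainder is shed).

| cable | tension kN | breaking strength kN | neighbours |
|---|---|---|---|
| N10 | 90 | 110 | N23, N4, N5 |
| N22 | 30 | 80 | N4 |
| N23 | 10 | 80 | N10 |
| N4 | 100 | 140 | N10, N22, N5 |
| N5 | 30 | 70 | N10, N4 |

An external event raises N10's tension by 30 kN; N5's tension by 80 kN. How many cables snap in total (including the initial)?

4

Round 1 — N10 at 120 > 110; N5 at 110 > 70. N10, N5 snap.
  N10 sheds 120 kN to N23, N4: 60 each.
    N23: 10+60 = 70 ≤ 80
    N4: 100+60 = 160 > 140
  N5 sheds 110 kN to N4: 110 each.
    N4: 160+110 = 270 > 140
Round 2 — N4 snaps.
  N4 sheds 270 kN to N22: 270 each.
    N22: 30+270 = 300 > 80
Round 3 — N22 snaps.
  N22 sheds 300 kN: no online neighbours, lost.
No further breaks.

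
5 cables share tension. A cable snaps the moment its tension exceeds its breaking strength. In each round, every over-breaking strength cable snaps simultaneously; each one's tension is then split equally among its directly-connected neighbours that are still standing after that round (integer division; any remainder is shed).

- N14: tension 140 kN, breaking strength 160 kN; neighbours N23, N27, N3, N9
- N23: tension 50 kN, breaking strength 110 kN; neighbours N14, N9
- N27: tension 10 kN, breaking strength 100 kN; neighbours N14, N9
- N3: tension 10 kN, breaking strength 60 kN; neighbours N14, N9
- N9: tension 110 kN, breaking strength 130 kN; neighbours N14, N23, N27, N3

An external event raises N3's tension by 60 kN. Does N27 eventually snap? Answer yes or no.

Round 1 — N3 at 70 > 60. N3 snaps.
  N3 sheds 70 kN to N14, N9: 35 each.
    N14: 140+35 = 175 > 160
    N9: 110+35 = 145 > 130
Round 2 — N14, N9 snap.
  N14 sheds 175 kN to N23, N27: 87 each (1 lost).
    N23: 50+87 = 137 > 110
    N27: 10+87 = 97 ≤ 100
  N9 sheds 145 kN to N23, N27: 72 each (1 lost).
    N23: 137+72 = 209 > 110
    N27: 97+72 = 169 > 100
Round 3 — N23, N27 snap.
  N23 sheds 209 kN: no online neighbours, lost.
  N27 sheds 169 kN: no online neighbours, lost.
No further breaks.

yes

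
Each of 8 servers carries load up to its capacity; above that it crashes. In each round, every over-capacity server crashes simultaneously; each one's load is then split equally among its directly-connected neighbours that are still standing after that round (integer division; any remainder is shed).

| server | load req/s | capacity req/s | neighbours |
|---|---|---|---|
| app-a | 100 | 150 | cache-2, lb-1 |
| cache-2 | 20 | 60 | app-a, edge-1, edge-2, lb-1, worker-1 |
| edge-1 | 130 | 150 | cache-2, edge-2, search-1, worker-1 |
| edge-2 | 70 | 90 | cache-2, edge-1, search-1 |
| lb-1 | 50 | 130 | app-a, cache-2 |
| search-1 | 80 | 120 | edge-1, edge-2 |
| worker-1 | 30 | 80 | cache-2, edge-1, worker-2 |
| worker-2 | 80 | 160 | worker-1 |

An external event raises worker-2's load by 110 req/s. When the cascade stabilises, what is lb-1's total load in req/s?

93

Round 1 — worker-2 at 190 > 160. worker-2 crashes.
  worker-2 sheds 190 req/s to worker-1: 190 each.
    worker-1: 30+190 = 220 > 80
Round 2 — worker-1 crashes.
  worker-1 sheds 220 req/s to cache-2, edge-1: 110 each.
    cache-2: 20+110 = 130 > 60
    edge-1: 130+110 = 240 > 150
Round 3 — cache-2, edge-1 crash.
  cache-2 sheds 130 req/s to app-a, edge-2, lb-1: 43 each (1 lost).
    app-a: 100+43 = 143 ≤ 150
    edge-2: 70+43 = 113 > 90
    lb-1: 50+43 = 93 ≤ 130
  edge-1 sheds 240 req/s to edge-2, search-1: 120 each.
    edge-2: 113+120 = 233 > 90
    search-1: 80+120 = 200 > 120
Round 4 — edge-2, search-1 crash.
  edge-2 sheds 233 req/s: no online neighbours, lost.
  search-1 sheds 200 req/s: no online neighbours, lost.
No further crashes.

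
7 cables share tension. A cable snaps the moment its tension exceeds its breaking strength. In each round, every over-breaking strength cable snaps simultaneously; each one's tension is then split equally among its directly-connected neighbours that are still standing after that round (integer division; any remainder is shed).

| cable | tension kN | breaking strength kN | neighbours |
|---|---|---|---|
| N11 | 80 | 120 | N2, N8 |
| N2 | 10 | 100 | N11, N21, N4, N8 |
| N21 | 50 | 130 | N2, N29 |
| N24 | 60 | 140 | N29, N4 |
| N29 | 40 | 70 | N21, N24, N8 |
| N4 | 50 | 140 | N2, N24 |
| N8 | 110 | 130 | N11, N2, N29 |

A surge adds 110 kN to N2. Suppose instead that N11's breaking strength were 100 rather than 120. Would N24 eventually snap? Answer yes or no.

yes

With N11's breaking strength at 100:
Round 1 — N2 at 120 > 100. N2 snaps.
  N2 sheds 120 kN to N11, N21, N4, N8: 30 each.
    N11: 80+30 = 110 > 100
    N21: 50+30 = 80 ≤ 130
    N4: 50+30 = 80 ≤ 140
    N8: 110+30 = 140 > 130
Round 2 — N11, N8 snap.
  N11 sheds 110 kN: no online neighbours, lost.
  N8 sheds 140 kN to N29: 140 each.
    N29: 40+140 = 180 > 70
Round 3 — N29 snaps.
  N29 sheds 180 kN to N21, N24: 90 each.
    N21: 80+90 = 170 > 130
    N24: 60+90 = 150 > 140
Round 4 — N21, N24 snap.
  N21 sheds 170 kN: no online neighbours, lost.
  N24 sheds 150 kN to N4: 150 each.
    N4: 80+150 = 230 > 140
Round 5 — N4 snaps.
  N4 sheds 230 kN: no online neighbours, lost.
No further breaks.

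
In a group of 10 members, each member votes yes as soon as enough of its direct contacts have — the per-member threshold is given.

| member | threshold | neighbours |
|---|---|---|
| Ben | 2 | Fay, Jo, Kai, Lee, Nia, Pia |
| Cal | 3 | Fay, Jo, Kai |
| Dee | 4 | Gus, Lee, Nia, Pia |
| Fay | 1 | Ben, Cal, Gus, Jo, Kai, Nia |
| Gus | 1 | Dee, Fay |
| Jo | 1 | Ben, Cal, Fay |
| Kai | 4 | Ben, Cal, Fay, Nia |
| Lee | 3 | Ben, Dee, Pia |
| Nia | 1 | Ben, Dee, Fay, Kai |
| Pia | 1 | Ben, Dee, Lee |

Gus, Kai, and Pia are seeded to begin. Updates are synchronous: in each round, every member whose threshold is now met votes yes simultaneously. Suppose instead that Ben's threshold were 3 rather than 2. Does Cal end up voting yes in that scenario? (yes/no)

yes

With Ben's threshold at 3:
Round 1 — Gus, Kai, Pia vote yes (initial).
Round 2 — checking thresholds:
  Ben: 2 of 6 neighbours < 3, below threshold.
  Cal: 1 of 3 neighbours < 3, below threshold.
  Dee: 2 of 4 neighbours < 4, below threshold.
  Fay: 2 of 6 neighbours ≥ 1, votes yes.
  Lee: 1 of 3 neighbours < 3, below threshold.
  Nia: 1 of 4 neighbours ≥ 1, votes yes.
Round 3 — checking thresholds:
  Ben: 4 of 6 neighbours ≥ 3, votes yes.
  Cal: 2 of 3 neighbours < 3, below threshold.
  Dee: 3 of 4 neighbours < 4, below threshold.
  Jo: 1 of 3 neighbours ≥ 1, votes yes.
  Lee: 1 of 3 neighbours < 3, below threshold.
Round 4 — checking thresholds:
  Cal: 3 of 3 neighbours ≥ 3, votes yes.
  Dee: 3 of 4 neighbours < 4, below threshold.
  Lee: 2 of 3 neighbours < 3, below threshold.
Round 5 — no new yes votes; cascade stops.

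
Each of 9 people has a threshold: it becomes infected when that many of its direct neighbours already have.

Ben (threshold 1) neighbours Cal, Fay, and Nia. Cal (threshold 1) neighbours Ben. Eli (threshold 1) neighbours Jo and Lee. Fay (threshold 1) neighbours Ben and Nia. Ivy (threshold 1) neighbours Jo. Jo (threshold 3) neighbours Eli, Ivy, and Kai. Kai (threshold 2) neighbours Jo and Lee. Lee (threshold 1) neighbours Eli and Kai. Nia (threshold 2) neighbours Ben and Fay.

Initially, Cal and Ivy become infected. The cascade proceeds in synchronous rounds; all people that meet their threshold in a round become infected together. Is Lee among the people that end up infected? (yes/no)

no

Round 1 — Cal, Ivy become infected (initial).
Round 2 — checking thresholds:
  Ben: 1 of 3 neighbours ≥ 1, becomes infected.
  Jo: 1 of 3 neighbours < 3, holds.
Round 3 — checking thresholds:
  Fay: 1 of 2 neighbours ≥ 1, becomes infected.
  Jo: 1 of 3 neighbours < 3, holds.
  Nia: 1 of 2 neighbours < 2, holds.
Round 4 — checking thresholds:
  Jo: 1 of 3 neighbours < 3, holds.
  Nia: 2 of 2 neighbours ≥ 2, becomes infected.
Round 5 — no new infections; cascade stops.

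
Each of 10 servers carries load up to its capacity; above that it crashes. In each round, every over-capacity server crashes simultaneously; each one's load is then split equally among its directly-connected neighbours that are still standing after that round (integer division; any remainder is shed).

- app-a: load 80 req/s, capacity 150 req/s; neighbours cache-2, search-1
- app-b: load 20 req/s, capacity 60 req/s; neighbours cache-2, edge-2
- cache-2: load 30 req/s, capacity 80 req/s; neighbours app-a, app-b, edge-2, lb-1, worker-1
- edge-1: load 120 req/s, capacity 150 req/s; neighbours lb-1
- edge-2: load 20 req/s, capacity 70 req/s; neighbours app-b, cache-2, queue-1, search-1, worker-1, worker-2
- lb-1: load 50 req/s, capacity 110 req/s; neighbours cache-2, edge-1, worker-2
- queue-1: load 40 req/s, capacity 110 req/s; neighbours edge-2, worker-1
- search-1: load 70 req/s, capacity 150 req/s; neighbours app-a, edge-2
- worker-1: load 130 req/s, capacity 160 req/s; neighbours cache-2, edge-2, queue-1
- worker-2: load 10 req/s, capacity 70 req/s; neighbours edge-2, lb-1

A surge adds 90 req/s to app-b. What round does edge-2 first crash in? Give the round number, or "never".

Round 1 — app-b at 110 > 60. app-b crashes.
  app-b sheds 110 req/s to cache-2, edge-2: 55 each.
    cache-2: 30+55 = 85 > 80
    edge-2: 20+55 = 75 > 70
Round 2 — cache-2, edge-2 crash.
  cache-2 sheds 85 req/s to app-a, lb-1, worker-1: 28 each (1 lost).
    app-a: 80+28 = 108 ≤ 150
    lb-1: 50+28 = 78 ≤ 110
    worker-1: 130+28 = 158 ≤ 160
  edge-2 sheds 75 req/s to queue-1, search-1, worker-1, worker-2: 18 each (3 lost).
    queue-1: 40+18 = 58 ≤ 110
    search-1: 70+18 = 88 ≤ 150
    worker-1: 158+18 = 176 > 160
    worker-2: 10+18 = 28 ≤ 70
Round 3 — worker-1 crashes.
  worker-1 sheds 176 req/s to queue-1: 176 each.
    queue-1: 58+176 = 234 > 110
Round 4 — queue-1 crashes.
  queue-1 sheds 234 req/s: no online neighbours, lost.
No further crashes.

2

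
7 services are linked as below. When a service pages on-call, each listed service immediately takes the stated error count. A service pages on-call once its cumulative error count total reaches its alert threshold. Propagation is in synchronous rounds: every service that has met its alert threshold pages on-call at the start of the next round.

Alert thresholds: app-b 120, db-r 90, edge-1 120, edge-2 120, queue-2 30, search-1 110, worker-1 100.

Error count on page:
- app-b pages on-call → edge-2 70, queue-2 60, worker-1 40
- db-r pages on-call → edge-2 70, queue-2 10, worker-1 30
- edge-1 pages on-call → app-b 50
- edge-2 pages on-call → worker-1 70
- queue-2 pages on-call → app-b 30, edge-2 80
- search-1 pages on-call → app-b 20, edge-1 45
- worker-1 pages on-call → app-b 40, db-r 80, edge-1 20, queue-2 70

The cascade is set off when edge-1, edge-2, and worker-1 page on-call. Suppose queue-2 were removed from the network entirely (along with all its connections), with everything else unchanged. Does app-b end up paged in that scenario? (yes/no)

With queue-2 removed:
Round 1 — edge-1, edge-2, worker-1 page on-call (initial).
  app-b: +50+40 → 90 < 120
  db-r: +80 → 80 < 90
No further pages.

no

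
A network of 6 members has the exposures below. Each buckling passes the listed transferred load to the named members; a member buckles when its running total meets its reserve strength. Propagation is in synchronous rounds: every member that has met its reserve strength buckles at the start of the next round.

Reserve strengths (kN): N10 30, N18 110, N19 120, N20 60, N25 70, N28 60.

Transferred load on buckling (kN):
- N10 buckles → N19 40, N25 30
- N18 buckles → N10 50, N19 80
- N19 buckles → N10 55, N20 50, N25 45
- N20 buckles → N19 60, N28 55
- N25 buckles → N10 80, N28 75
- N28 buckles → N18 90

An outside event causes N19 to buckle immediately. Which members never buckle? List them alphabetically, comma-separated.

Round 1 — N19 buckles (initial).
  N10: +55 → 55 ≥ 30
  N20: +50 → 50 < 60
  N25: +45 → 45 < 70
Round 2 — N10 buckles.
  N25: +30 → 75 ≥ 70
Round 3 — N25 buckles.
  N28: +75 → 75 ≥ 60
Round 4 — N28 buckles.
  N18: +90 → 90 < 110
No further bucklings.

N18, N20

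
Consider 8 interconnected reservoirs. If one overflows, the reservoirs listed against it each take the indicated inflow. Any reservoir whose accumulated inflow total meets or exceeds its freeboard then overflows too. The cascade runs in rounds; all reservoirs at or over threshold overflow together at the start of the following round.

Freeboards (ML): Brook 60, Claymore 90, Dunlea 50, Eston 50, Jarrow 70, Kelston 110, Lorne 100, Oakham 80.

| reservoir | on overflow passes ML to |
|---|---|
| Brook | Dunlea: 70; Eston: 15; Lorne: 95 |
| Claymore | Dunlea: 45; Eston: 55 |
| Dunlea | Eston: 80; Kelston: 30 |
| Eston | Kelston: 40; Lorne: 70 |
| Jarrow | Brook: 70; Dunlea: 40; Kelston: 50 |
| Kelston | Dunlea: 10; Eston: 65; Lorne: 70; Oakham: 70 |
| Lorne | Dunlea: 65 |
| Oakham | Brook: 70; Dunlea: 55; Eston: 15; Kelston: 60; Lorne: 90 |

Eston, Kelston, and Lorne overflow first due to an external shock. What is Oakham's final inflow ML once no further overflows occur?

70

Round 1 — Eston, Kelston, Lorne overflow (initial).
  Dunlea: +10+65 → 75 ≥ 50
  Oakham: +70 → 70 < 80
Round 2 — Dunlea overflows.
No further overflows.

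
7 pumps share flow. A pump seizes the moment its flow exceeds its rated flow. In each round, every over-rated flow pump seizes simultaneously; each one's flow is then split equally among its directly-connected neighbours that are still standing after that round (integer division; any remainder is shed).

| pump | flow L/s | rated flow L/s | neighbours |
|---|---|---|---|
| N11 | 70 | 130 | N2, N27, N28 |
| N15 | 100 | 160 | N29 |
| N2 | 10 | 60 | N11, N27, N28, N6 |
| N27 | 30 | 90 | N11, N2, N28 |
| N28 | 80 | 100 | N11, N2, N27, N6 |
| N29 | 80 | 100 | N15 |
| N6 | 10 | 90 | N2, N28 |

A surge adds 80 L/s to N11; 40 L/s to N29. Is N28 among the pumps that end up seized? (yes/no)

yes

Round 1 — N11 at 150 > 130; N29 at 120 > 100. N11, N29 seize.
  N11 sheds 150 L/s to N2, N27, N28: 50 each.
    N2: 10+50 = 60 ≤ 60
    N27: 30+50 = 80 ≤ 90
    N28: 80+50 = 130 > 100
  N29 sheds 120 L/s to N15: 120 each.
    N15: 100+120 = 220 > 160
Round 2 — N15, N28 seize.
  N15 sheds 220 L/s: no online neighbours, lost.
  N28 sheds 130 L/s to N2, N27, N6: 43 each (1 lost).
    N2: 60+43 = 103 > 60
    N27: 80+43 = 123 > 90
    N6: 10+43 = 53 ≤ 90
Round 3 — N2, N27 seize.
  N2 sheds 103 L/s to N6: 103 each.
    N6: 53+103 = 156 > 90
  N27 sheds 123 L/s: no online neighbours, lost.
Round 4 — N6 seizes.
  N6 sheds 156 L/s: no online neighbours, lost.
No further seizures.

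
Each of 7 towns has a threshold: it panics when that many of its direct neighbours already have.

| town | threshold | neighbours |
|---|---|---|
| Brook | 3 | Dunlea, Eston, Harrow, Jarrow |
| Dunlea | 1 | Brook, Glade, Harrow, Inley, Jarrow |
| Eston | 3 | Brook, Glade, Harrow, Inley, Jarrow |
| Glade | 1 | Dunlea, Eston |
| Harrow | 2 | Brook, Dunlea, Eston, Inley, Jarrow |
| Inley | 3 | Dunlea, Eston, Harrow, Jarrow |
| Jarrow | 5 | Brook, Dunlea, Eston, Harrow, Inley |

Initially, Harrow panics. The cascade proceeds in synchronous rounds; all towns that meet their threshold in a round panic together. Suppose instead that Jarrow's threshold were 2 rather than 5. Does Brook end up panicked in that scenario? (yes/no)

yes

With Jarrow's threshold at 2:
Round 1 — Harrow panics (initial).
Round 2 — checking thresholds:
  Brook: 1 of 4 neighbours < 3, below threshold.
  Dunlea: 1 of 5 neighbours ≥ 1, panics.
  Eston: 1 of 5 neighbours < 3, below threshold.
  Inley: 1 of 4 neighbours < 3, below threshold.
  Jarrow: 1 of 5 neighbours < 2, below threshold.
Round 3 — checking thresholds:
  Brook: 2 of 4 neighbours < 3, below threshold.
  Eston: 1 of 5 neighbours < 3, below threshold.
  Glade: 1 of 2 neighbours ≥ 1, panics.
  Inley: 2 of 4 neighbours < 3, below threshold.
  Jarrow: 2 of 5 neighbours ≥ 2, panics.
Round 4 — checking thresholds:
  Brook: 3 of 4 neighbours ≥ 3, panics.
  Eston: 3 of 5 neighbours ≥ 3, panics.
  Inley: 3 of 4 neighbours ≥ 3, panics.
Round 5 — no new panics; cascade stops.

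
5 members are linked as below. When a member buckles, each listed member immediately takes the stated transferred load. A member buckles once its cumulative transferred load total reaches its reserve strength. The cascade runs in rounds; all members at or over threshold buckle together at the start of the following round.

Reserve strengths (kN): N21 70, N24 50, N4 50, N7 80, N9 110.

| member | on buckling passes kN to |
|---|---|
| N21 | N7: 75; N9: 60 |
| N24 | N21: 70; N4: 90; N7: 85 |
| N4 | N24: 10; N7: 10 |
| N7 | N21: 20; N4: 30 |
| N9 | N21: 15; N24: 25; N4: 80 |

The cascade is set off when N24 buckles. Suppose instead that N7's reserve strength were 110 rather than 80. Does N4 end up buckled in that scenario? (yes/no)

With N7's reserve strength at 110:
Round 1 — N24 buckles (initial).
  N21: +70 → 70 ≥ 70
  N4: +90 → 90 ≥ 50
  N7: +85 → 85 < 110
Round 2 — N21, N4 buckle.
  N7: +75+10 → 170 ≥ 110
  N9: +60 → 60 < 110
Round 3 — N7 buckles.
No further bucklings.

yes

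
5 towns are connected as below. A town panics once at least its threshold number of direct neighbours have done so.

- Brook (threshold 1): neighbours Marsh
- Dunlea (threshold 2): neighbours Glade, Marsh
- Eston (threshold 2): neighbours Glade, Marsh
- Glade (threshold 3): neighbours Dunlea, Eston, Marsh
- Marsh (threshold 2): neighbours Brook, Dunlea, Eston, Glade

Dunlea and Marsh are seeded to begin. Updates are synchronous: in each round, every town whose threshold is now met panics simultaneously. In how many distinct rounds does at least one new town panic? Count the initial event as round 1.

Round 1 — Dunlea, Marsh panic (initial).
Round 2 — checking thresholds:
  Brook: 1 of 1 neighbours ≥ 1, panics.
  Eston: 1 of 2 neighbours < 2, not yet.
  Glade: 2 of 3 neighbours < 3, not yet.
Round 3 — no new panics; cascade stops.

2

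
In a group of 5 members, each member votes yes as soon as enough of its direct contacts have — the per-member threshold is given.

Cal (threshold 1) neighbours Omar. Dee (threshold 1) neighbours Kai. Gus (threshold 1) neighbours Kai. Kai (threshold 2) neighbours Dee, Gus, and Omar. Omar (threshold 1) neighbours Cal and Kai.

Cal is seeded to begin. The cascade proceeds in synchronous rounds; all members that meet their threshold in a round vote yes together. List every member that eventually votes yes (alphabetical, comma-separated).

Round 1 — Cal votes yes (initial).
Round 2 — checking thresholds:
  Omar: 1 of 2 neighbours ≥ 1, votes yes.
Round 3 — no new yes votes; cascade stops.

Cal, Omar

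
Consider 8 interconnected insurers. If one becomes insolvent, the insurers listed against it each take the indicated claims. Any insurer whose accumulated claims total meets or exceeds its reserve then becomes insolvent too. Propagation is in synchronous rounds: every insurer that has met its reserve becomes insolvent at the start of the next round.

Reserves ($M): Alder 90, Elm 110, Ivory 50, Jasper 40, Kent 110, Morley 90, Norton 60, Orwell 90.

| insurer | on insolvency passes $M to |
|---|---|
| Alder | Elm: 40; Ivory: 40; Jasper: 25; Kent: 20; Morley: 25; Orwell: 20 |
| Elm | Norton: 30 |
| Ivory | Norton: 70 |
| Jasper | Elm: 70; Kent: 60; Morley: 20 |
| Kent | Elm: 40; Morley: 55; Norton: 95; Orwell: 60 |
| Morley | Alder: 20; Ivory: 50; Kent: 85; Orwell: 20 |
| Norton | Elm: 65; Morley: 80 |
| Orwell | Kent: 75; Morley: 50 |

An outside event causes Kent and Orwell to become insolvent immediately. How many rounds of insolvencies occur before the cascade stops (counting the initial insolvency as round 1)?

3

Round 1 — Kent, Orwell become insolvent (initial).
  Elm: +40 → 40 < 110
  Morley: +55+50 → 105 ≥ 90
  Norton: +95 → 95 ≥ 60
Round 2 — Morley, Norton become insolvent.
  Alder: +20 → 20 < 90
  Elm: +65 → 105 < 110
  Ivory: +50 → 50 ≥ 50
Round 3 — Ivory becomes insolvent.
No further insolvencies.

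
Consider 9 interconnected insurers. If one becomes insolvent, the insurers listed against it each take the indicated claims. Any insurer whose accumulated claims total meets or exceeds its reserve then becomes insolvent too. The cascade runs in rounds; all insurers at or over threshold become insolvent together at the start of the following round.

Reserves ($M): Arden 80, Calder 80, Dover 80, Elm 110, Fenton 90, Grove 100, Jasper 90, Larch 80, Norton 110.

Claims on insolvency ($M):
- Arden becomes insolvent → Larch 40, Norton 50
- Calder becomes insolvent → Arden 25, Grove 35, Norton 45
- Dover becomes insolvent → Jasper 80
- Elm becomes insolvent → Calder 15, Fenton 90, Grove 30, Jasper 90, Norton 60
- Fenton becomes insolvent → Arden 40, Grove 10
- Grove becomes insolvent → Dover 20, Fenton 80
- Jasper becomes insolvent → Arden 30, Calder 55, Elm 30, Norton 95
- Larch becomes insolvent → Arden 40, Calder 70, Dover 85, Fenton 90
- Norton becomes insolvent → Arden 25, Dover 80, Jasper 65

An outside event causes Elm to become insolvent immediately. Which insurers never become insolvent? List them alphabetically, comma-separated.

Calder, Grove, Larch

Round 1 — Elm becomes insolvent (initial).
  Calder: +15 → 15 < 80
  Fenton: +90 → 90 ≥ 90
  Grove: +30 → 30 < 100
  Jasper: +90 → 90 ≥ 90
  Norton: +60 → 60 < 110
Round 2 — Fenton, Jasper become insolvent.
  Arden: +40+30 → 70 < 80
  Calder: +55 → 70 < 80
  Grove: +10 → 40 < 100
  Norton: +95 → 155 ≥ 110
Round 3 — Norton becomes insolvent.
  Arden: +25 → 95 ≥ 80
  Dover: +80 → 80 ≥ 80
Round 4 — Arden, Dover become insolvent.
  Larch: +40 → 40 < 80
No further insolvencies.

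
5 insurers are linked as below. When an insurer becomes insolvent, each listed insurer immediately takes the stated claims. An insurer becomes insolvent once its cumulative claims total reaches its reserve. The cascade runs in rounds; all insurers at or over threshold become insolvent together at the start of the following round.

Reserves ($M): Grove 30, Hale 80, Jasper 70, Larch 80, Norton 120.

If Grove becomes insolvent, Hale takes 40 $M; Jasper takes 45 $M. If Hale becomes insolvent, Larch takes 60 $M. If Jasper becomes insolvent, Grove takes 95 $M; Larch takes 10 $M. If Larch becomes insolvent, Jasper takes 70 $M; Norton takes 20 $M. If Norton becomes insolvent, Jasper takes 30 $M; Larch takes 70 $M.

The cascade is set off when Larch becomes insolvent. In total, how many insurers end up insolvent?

3

Round 1 — Larch becomes insolvent (initial).
  Jasper: +70 → 70 ≥ 70
  Norton: +20 → 20 < 120
Round 2 — Jasper becomes insolvent.
  Grove: +95 → 95 ≥ 30
Round 3 — Grove becomes insolvent.
  Hale: +40 → 40 < 80
No further insolvencies.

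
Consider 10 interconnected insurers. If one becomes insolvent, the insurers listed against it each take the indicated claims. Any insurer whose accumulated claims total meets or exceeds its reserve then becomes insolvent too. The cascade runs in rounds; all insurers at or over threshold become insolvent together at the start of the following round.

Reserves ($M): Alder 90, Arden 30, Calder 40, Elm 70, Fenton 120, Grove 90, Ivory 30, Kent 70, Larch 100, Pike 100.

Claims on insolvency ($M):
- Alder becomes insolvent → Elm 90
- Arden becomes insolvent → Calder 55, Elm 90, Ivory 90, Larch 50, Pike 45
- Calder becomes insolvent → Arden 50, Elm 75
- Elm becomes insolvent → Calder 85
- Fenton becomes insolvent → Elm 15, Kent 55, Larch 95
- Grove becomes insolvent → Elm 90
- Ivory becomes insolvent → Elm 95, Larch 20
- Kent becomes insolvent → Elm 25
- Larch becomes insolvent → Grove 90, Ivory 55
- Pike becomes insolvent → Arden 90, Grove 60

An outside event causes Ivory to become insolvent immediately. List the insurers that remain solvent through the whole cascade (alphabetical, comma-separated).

Alder, Fenton, Grove, Kent, Larch, Pike

Round 1 — Ivory becomes insolvent (initial).
  Elm: +95 → 95 ≥ 70
  Larch: +20 → 20 < 100
Round 2 — Elm becomes insolvent.
  Calder: +85 → 85 ≥ 40
Round 3 — Calder becomes insolvent.
  Arden: +50 → 50 ≥ 30
Round 4 — Arden becomes insolvent.
  Larch: +50 → 70 < 100
  Pike: +45 → 45 < 100
No further insolvencies.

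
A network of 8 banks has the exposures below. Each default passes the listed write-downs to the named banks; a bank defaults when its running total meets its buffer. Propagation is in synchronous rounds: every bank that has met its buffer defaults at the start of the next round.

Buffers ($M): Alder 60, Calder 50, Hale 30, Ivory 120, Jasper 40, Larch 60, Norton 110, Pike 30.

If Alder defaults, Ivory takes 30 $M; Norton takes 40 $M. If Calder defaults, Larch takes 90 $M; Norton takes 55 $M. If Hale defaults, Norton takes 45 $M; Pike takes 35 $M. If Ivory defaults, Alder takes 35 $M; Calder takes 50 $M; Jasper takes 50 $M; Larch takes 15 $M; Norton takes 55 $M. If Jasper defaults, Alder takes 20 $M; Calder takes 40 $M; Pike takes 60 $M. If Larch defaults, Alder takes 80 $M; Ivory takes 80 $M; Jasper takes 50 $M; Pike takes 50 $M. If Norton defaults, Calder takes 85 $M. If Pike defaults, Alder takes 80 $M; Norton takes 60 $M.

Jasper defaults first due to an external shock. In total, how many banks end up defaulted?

3

Round 1 — Jasper defaults (initial).
  Alder: +20 → 20 < 60
  Calder: +40 → 40 < 50
  Pike: +60 → 60 ≥ 30
Round 2 — Pike defaults.
  Alder: +80 → 100 ≥ 60
  Norton: +60 → 60 < 110
Round 3 — Alder defaults.
  Ivory: +30 → 30 < 120
  Norton: +40 → 100 < 110
No further defaults.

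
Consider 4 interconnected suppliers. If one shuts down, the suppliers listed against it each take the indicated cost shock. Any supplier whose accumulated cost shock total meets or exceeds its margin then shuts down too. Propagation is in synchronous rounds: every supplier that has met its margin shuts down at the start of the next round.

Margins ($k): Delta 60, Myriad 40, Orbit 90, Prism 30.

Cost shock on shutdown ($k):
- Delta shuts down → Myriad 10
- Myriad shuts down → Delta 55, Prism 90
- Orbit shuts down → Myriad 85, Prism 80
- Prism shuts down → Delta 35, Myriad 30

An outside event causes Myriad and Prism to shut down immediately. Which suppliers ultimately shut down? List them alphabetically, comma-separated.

Round 1 — Myriad, Prism shut down (initial).
  Delta: +55+35 → 90 ≥ 60
Round 2 — Delta shuts down.
No further shutdowns.

Delta, Myriad, Prism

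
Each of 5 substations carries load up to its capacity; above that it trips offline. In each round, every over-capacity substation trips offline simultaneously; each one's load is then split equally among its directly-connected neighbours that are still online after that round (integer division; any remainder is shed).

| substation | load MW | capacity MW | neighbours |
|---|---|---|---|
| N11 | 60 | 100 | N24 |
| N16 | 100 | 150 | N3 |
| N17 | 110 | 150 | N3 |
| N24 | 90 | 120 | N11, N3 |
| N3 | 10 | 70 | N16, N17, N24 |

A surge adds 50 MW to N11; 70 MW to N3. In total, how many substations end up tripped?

Round 1 — N11 at 110 > 100; N3 at 80 > 70. N11, N3 trip offline.
  N11 sheds 110 MW to N24: 110 each.
    N24: 90+110 = 200 > 120
  N3 sheds 80 MW to N16, N17, N24: 26 each (2 lost).
    N16: 100+26 = 126 ≤ 150
    N17: 110+26 = 136 ≤ 150
    N24: 200+26 = 226 > 120
Round 2 — N24 trips offline.
  N24 sheds 226 MW: no online neighbours, lost.
No further trips.

3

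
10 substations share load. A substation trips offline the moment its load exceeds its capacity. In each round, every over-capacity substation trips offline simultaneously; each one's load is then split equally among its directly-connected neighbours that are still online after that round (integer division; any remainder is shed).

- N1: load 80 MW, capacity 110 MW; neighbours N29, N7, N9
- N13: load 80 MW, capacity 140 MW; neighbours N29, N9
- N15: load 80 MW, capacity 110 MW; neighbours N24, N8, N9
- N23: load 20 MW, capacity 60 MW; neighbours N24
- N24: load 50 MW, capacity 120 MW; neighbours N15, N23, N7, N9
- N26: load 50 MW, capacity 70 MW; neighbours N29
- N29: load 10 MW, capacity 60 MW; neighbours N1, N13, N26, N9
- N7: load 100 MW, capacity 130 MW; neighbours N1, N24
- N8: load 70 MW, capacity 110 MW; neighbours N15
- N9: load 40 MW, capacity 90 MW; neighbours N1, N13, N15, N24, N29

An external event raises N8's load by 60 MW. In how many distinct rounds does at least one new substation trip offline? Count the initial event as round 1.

6

Round 1 — N8 at 130 > 110. N8 trips offline.
  N8 sheds 130 MW to N15: 130 each.
    N15: 80+130 = 210 > 110
Round 2 — N15 trips offline.
  N15 sheds 210 MW to N24, N9: 105 each.
    N24: 50+105 = 155 > 120
    N9: 40+105 = 145 > 90
Round 3 — N24, N9 trip offline.
  N24 sheds 155 MW to N23, N7: 77 each (1 lost).
    N23: 20+77 = 97 > 60
    N7: 100+77 = 177 > 130
  N9 sheds 145 MW to N1, N13, N29: 48 each (1 lost).
    N1: 80+48 = 128 > 110
    N13: 80+48 = 128 ≤ 140
    N29: 10+48 = 58 ≤ 60
Round 4 — N1, N23, N7 trip offline.
  N1 sheds 128 MW to N29: 128 each.
    N29: 58+128 = 186 > 60
  N23 sheds 97 MW: no online neighbours, lost.
  N7 sheds 177 MW: no online neighbours, lost.
Round 5 — N29 trips offline.
  N29 sheds 186 MW to N13, N26: 93 each.
    N13: 128+93 = 221 > 140
    N26: 50+93 = 143 > 70
Round 6 — N13, N26 trip offline.
  N13 sheds 221 MW: no online neighbours, lost.
  N26 sheds 143 MW: no online neighbours, lost.
No further trips.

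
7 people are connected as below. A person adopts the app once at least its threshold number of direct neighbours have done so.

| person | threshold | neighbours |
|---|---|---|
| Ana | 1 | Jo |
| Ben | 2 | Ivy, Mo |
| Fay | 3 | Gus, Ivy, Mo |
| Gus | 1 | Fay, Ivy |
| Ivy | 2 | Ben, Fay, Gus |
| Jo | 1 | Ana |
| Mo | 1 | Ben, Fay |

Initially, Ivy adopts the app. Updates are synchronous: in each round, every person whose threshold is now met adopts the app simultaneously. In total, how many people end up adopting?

Round 1 — Ivy adopts the app (initial).
Round 2 — checking thresholds:
  Ben: 1 of 2 neighbours < 2, below threshold.
  Fay: 1 of 3 neighbours < 3, below threshold.
  Gus: 1 of 2 neighbours ≥ 1, adopts the app.
Round 3 — no new adoptions; cascade stops.

2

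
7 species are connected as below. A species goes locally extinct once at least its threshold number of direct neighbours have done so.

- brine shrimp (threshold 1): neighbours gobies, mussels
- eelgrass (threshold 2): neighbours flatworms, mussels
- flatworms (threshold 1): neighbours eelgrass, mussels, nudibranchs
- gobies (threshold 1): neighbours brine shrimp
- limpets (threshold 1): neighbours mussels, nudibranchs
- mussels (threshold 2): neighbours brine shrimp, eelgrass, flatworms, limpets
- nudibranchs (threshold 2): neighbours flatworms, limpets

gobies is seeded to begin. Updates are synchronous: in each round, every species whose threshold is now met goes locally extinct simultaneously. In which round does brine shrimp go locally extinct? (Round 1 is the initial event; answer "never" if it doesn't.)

2

Round 1 — gobies goes locally extinct (initial).
Round 2 — checking thresholds:
  brine shrimp: 1 of 2 neighbours ≥ 1, goes locally extinct.
Round 3 — no new extinctions; cascade stops.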